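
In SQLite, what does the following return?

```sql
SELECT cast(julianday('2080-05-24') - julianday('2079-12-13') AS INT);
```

163

18 days remain in December 2079 after the 13th (31 − 13).
January 2080: 31 days.
February 2080: 29 days (leap year).
March 2080: 31 days.
April 2080: 30 days.
Then 24 days into May 2080.
Total: 18 + 31 + 29 + 31 + 30 + 24 = 163.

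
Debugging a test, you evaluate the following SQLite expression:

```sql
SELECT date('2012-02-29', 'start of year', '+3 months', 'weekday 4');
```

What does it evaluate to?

2012-04-05

`start of year` rewinds 2012-02-29 to 2012-01-01.
Adding +3 months to 2012-01-01 gives 2012-04-01.
`weekday 4` advances to the next Thursday; 2012-04-01 is a Sunday, so it moves forward to 2012-04-05.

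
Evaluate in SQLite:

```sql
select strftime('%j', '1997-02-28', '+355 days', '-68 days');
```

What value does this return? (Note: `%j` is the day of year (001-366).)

First apply '+355 days', '-68 days': 1997-02-28 → 1997-12-12.
Day-of-year for 1997-12-12: days since 1997-01-01 inclusive = 346, zero-padded to 346.

346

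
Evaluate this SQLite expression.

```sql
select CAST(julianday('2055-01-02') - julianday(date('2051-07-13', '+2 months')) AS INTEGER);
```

Adding +2 months to 2051-07-13 gives 2051-09-13.
17 days remain in September 2051 after the 13th (30 − 13).
Full months from October 2051 through December 2054 contribute their day counts.
Then 2 days into January 2055.
Total: 17 + 31 + 30 + 31 + 31 + 29 + 31 + 30 + 31 + 30 + 31 + 31 + 30 + 31 + 30 + 31 + 31 + 28 + 31 + 30 + 31 + 30 + 31 + 31 + 30 + 31 + 30 + 31 + 31 + 28 + 31 + 30 + 31 + 30 + 31 + 31 + 30 + 31 + 30 + 31 + 2 = 1207.

1207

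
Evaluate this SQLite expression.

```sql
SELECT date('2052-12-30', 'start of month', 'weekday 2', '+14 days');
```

2052-12-17

`start of month` rewinds 2052-12-30 to 2052-12-01.
`weekday 2` advances to the next Tuesday; 2052-12-01 is a Sunday, so it moves forward to 2052-12-03.
Advancing 14 more days within December lands on 2052-12-17.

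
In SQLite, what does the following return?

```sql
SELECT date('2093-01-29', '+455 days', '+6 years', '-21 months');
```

Applying '+455 days' to 2093-01-29: counting 455 days forward gives 2094-04-29.
Adding +6 years to 2094-04-29 gives 2100-04-29.
Adding -21 months to 2100-04-29 gives 2098-07-29.

2098-07-29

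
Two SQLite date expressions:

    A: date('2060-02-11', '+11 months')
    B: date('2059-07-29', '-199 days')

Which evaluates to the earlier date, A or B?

B

A = 2061-01-11.
B = 2059-01-11.
B is earlier.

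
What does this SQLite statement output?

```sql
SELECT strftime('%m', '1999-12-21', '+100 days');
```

First apply '+100 days': 1999-12-21 → 2000-03-30.
`%m` extracts the 2-digit month (01-12): 03.

03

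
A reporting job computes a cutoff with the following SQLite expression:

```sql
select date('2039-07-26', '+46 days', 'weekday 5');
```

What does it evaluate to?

Applying '+46 days' to 2039-07-26: counting 46 days forward gives 2039-09-10.
`weekday 5` advances to the next Friday; 2039-09-10 is a Saturday, so it moves forward to 2039-09-16.

2039-09-16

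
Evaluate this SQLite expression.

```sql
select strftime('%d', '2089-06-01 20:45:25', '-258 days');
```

First apply '-258 days': 2089-06-01 20:45:25 → 2088-09-16 20:45:25.
`%d` extracts the 2-digit day of month: 16.

16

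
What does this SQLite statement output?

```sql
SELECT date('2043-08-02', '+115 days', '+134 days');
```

Applying '+115 days' to 2043-08-02: counting 115 days forward gives 2043-11-25.
Applying '+134 days' to 2043-11-25: counting 134 days forward gives 2044-04-07.

2044-04-07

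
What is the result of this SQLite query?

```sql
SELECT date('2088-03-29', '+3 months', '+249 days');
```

Adding +3 months to 2088-03-29 gives 2088-06-29.
Applying '+249 days' to 2088-06-29: counting 249 days forward gives 2089-03-05.

2089-03-05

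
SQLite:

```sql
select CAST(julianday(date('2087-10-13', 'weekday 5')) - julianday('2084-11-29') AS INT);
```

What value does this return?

1052

`weekday 5` advances to the next Friday; 2087-10-13 is a Monday, so it moves forward to 2087-10-17.
1 day remains in November 2084 after the 29th (30 − 29).
Full months from December 2084 through September 2087 contribute their day counts.
Then 17 days into October 2087.
Total: 1 + 31 + 31 + 28 + 31 + 30 + 31 + 30 + 31 + 31 + 30 + 31 + 30 + 31 + 31 + 28 + 31 + 30 + 31 + 30 + 31 + 31 + 30 + 31 + 30 + 31 + 31 + 28 + 31 + 30 + 31 + 30 + 31 + 31 + 30 + 17 = 1052.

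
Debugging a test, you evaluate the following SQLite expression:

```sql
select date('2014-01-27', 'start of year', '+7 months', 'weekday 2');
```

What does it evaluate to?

`start of year` rewinds 2014-01-27 to 2014-01-01.
Adding +7 months to 2014-01-01 gives 2014-08-01.
`weekday 2` advances to the next Tuesday; 2014-08-01 is a Friday, so it moves forward to 2014-08-05.

2014-08-05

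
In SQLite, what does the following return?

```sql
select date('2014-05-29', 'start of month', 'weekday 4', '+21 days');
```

`start of month` rewinds 2014-05-29 to 2014-05-01.
`weekday 4` advances to the next Thursday; 2014-05-01 is already a Thursday, so it stays at 2014-05-01.
Advancing 21 more days within May lands on 2014-05-22.

2014-05-22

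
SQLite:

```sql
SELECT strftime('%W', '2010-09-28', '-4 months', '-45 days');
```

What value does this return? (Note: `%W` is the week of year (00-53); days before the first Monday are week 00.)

15

First apply '-4 months', '-45 days': 2010-09-28 → 2010-04-13.
2010-04-13 is a Tuesday. SQLite's %W counts Mondays since the year started; the result is 15.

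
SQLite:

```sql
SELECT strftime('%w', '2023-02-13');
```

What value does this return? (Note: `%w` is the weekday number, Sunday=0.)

2023-02-13 is a Monday; with Sunday=0 that is 1.

1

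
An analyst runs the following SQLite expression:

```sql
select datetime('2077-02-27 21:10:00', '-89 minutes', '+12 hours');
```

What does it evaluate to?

2077-02-28 07:41:00

89 minutes = 1h 29m; -89 minutes from 2077-02-27 21:10:00 is 2077-02-27 19:41:00.
+12 hours from 2077-02-27 19:41:00 is 2077-02-28 07:41:00 (crosses midnight).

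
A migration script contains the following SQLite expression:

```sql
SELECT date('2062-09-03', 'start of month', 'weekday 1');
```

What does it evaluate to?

2062-09-04

`start of month` rewinds 2062-09-03 to 2062-09-01.
`weekday 1` advances to the next Monday; 2062-09-01 is a Friday, so it moves forward to 2062-09-04.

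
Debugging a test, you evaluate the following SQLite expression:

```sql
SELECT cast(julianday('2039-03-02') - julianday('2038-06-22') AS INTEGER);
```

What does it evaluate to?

8 days remain in June 2038 after the 22nd (30 − 22).
Full months from July 2038 through February 2039 contribute their day counts.
Then 2 days into March 2039.
Total: 8 + 31 + 31 + 30 + 31 + 30 + 31 + 31 + 28 + 2 = 253.

253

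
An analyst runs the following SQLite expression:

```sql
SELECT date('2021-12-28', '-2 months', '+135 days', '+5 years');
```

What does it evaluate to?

Adding -2 months to 2021-12-28 gives 2021-10-28.
Applying '+135 days' to 2021-10-28: counting 135 days forward gives 2022-03-12.
Adding +5 years to 2022-03-12 gives 2027-03-12.

2027-03-12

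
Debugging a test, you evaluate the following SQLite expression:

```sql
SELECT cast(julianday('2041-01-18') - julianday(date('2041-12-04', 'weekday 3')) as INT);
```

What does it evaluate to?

-320

`weekday 3` advances to the next Wednesday; 2041-12-04 is already a Wednesday, so it stays at 2041-12-04.
13 days remain in January 2041 after the 18th (31 − 18).
Full months from February 2041 through November 2041 contribute their day counts.
Then 4 days into December 2041.
Total: 13 + 28 + 31 + 30 + 31 + 30 + 31 + 31 + 30 + 31 + 30 + 4 = 320.
The subtraction is earlier − later, so the result is −320 → -320.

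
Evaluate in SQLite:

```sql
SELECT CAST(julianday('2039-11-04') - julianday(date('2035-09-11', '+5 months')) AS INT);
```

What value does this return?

Adding +5 months to 2035-09-11 gives 2036-02-11.
18 days remain in February 2036 after the 11th (29 − 11).
Full months from March 2036 through October 2039 contribute their day counts.
Then 4 days into November 2039.
Total: 18 + 31 + 30 + 31 + 30 + 31 + 31 + 30 + 31 + 30 + 31 + 31 + 28 + 31 + 30 + 31 + 30 + 31 + 31 + 30 + 31 + 30 + 31 + 31 + 28 + 31 + 30 + 31 + 30 + 31 + 31 + 30 + 31 + 30 + 31 + 31 + 28 + 31 + 30 + 31 + 30 + 31 + 31 + 30 + 31 + 4 = 1362.

1362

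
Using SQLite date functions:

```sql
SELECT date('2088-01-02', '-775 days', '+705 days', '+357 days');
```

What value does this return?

Applying '-775 days' to 2088-01-02: counting 775 days back gives 2085-11-18.
Applying '+705 days' to 2085-11-18: counting 705 days forward gives 2087-10-24.
Applying '+357 days' to 2087-10-24: counting 357 days forward gives 2088-10-15.

2088-10-15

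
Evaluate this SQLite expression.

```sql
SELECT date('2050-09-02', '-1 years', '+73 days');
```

2049-11-14

Adding -1 year to 2050-09-02 gives 2049-09-02.
Applying '+73 days' to 2049-09-02: counting 73 days forward gives 2049-11-14.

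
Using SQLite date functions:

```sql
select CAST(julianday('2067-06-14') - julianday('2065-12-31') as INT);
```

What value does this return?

530

0 days remain in December 2065 after the 31st (31 − 31).
Full months from January 2066 through May 2067 contribute their day counts.
Then 14 days into June 2067.
Total: 0 + 31 + 28 + 31 + 30 + 31 + 30 + 31 + 31 + 30 + 31 + 30 + 31 + 31 + 28 + 31 + 30 + 31 + 14 = 530.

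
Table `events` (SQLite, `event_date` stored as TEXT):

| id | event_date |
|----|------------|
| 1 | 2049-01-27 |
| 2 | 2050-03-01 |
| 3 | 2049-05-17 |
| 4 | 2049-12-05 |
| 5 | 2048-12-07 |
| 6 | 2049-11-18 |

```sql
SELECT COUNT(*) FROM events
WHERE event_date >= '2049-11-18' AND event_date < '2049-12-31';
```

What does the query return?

2

Rows in [2049-11-18, 2049-12-31): 2049-12-05, 2049-11-18 → 2 rows.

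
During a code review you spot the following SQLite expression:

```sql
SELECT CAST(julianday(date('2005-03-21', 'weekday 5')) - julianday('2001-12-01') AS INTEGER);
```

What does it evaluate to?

`weekday 5` advances to the next Friday; 2005-03-21 is a Monday, so it moves forward to 2005-03-25.
30 days remain in December 2001 after the 1st (31 − 1).
Full months from January 2002 through February 2005 contribute their day counts.
Then 25 days into March 2005.
Total: 30 + 31 + 28 + 31 + 30 + 31 + 30 + 31 + 31 + 30 + 31 + 30 + 31 + 31 + 28 + 31 + 30 + 31 + 30 + 31 + 31 + 30 + 31 + 30 + 31 + 31 + 29 + 31 + 30 + 31 + 30 + 31 + 31 + 30 + 31 + 30 + 31 + 31 + 28 + 25 = 1210.

1210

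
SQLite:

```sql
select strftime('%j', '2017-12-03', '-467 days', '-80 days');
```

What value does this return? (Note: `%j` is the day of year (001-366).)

156

First apply '-467 days', '-80 days': 2017-12-03 → 2016-06-04.
Day-of-year for 2016-06-04: days since 2016-01-01 inclusive = 156, zero-padded to 156.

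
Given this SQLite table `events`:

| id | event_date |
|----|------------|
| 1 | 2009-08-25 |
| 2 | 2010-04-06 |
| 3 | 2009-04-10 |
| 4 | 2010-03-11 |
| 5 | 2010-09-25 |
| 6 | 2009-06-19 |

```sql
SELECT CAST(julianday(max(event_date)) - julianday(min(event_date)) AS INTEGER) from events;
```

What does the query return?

533

MIN = 2009-04-10, MAX = 2010-09-25.
20 days remain in April 2009 after the 10th (30 − 10).
Full months from May 2009 through August 2010 contribute their day counts.
Then 25 days into September 2010.
Total: 20 + 31 + 30 + 31 + 31 + 30 + 31 + 30 + 31 + 31 + 28 + 31 + 30 + 31 + 30 + 31 + 31 + 25 = 533.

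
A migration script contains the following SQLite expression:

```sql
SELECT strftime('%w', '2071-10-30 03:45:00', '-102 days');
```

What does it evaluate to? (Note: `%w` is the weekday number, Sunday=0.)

First apply '-102 days': 2071-10-30 03:45:00 → 2071-07-20 03:45:00.
2071-07-20 is a Monday; with Sunday=0 that is 1.

1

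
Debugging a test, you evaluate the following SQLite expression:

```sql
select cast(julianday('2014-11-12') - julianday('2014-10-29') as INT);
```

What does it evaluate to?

14

2 days remain in October 2014 after the 29th (31 − 29).
Then 12 days into November 2014.
Total: 2 + 12 = 14.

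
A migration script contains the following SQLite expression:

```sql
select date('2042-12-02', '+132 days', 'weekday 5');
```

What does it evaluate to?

2043-04-17

Applying '+132 days' to 2042-12-02: counting 132 days forward gives 2043-04-13.
`weekday 5` advances to the next Friday; 2043-04-13 is a Monday, so it moves forward to 2043-04-17.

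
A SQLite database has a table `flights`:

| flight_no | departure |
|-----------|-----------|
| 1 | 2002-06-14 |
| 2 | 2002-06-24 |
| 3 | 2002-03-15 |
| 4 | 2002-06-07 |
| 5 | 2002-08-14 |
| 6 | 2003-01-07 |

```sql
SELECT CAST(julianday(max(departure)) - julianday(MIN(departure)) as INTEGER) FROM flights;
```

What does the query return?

MIN = 2002-03-15, MAX = 2003-01-07.
16 days remain in March 2002 after the 15th (31 − 15).
Full months from April 2002 through December 2002 contribute their day counts.
Then 7 days into January 2003.
Total: 16 + 30 + 31 + 30 + 31 + 31 + 30 + 31 + 30 + 31 + 7 = 298.

298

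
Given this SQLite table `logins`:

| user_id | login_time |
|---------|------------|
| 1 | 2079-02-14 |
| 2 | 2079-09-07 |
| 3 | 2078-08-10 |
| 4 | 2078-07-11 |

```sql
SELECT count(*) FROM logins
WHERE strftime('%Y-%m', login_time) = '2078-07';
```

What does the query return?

1

Rows with year-month 2078-07: 2078-07-11 → 1.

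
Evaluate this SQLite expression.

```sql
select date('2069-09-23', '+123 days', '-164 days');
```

2069-08-13

Applying '+123 days' to 2069-09-23: counting 123 days forward gives 2070-01-24.
Applying '-164 days' to 2070-01-24: counting 164 days back gives 2069-08-13.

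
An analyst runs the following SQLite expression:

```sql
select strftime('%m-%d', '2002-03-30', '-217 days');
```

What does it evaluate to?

First apply '-217 days': 2002-03-30 → 2001-08-25.
`%m-%d` extracts the month-day: 08-25.

08-25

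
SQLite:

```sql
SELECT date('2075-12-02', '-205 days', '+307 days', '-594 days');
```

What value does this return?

Applying '-205 days' to 2075-12-02: counting 205 days back gives 2075-05-11.
Applying '+307 days' to 2075-05-11: counting 307 days forward gives 2076-03-13.
Applying '-594 days' to 2076-03-13: counting 594 days back gives 2074-07-28.

2074-07-28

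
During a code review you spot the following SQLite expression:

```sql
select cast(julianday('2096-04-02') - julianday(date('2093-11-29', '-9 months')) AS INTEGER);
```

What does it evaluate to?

1128

Adding -9 months to 2093-11-29 targets 2093-02-29. February 2093 has only 28 days, so SQLite normalizes the 1-day overflow forward to 2093-03-01.
30 days remain in March 2093 after the 1st (31 − 1).
Full months from April 2093 through March 2096 contribute their day counts.
Then 2 days into April 2096.
Total: 30 + 30 + 31 + 30 + 31 + 31 + 30 + 31 + 30 + 31 + 31 + 28 + 31 + 30 + 31 + 30 + 31 + 31 + 30 + 31 + 30 + 31 + 31 + 28 + 31 + 30 + 31 + 30 + 31 + 31 + 30 + 31 + 30 + 31 + 31 + 29 + 31 + 2 = 1128.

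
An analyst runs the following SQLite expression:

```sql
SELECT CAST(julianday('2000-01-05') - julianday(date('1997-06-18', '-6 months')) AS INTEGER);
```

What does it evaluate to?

1113

Adding -6 months to 1997-06-18 gives 1996-12-18.
13 days remain in December 1996 after the 18th (31 − 18).
Full months from January 1997 through December 1999 contribute their day counts.
Then 5 days into January 2000.
Total: 13 + 31 + 28 + 31 + 30 + 31 + 30 + 31 + 31 + 30 + 31 + 30 + 31 + 31 + 28 + 31 + 30 + 31 + 30 + 31 + 31 + 30 + 31 + 30 + 31 + 31 + 28 + 31 + 30 + 31 + 30 + 31 + 31 + 30 + 31 + 30 + 31 + 5 = 1113.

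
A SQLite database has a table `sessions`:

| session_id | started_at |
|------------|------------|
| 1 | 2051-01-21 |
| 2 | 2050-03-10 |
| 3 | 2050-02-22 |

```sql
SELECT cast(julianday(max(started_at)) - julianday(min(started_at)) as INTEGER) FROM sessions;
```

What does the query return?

MIN = 2050-02-22, MAX = 2051-01-21.
6 days remain in February 2050 after the 22nd (28 − 22).
Full months from March 2050 through December 2050 contribute their day counts.
Then 21 days into January 2051.
Total: 6 + 31 + 30 + 31 + 30 + 31 + 31 + 30 + 31 + 30 + 31 + 21 = 333.

333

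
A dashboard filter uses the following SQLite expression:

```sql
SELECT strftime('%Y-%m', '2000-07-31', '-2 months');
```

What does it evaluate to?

First apply '-2 months': 2000-07-31 → 2000-05-31.
`%Y-%m` extracts the year-month: 2000-05.

2000-05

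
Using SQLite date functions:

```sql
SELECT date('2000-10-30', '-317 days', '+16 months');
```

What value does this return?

Applying '-317 days' to 2000-10-30: counting 317 days back gives 1999-12-18.
Adding +16 months to 1999-12-18 gives 2001-04-18.

2001-04-18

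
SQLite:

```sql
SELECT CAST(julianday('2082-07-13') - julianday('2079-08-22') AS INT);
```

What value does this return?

1056

9 days remain in August 2079 after the 22nd (31 − 22).
Full months from September 2079 through June 2082 contribute their day counts.
Then 13 days into July 2082.
Total: 9 + 30 + 31 + 30 + 31 + 31 + 29 + 31 + 30 + 31 + 30 + 31 + 31 + 30 + 31 + 30 + 31 + 31 + 28 + 31 + 30 + 31 + 30 + 31 + 31 + 30 + 31 + 30 + 31 + 31 + 28 + 31 + 30 + 31 + 30 + 13 = 1056.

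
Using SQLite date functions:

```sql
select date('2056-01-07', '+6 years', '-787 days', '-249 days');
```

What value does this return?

Adding +6 years to 2056-01-07 gives 2062-01-07.
Applying '-787 days' to 2062-01-07: counting 787 days back gives 2059-11-12.
Applying '-249 days' to 2059-11-12: counting 249 days back gives 2059-03-08.

2059-03-08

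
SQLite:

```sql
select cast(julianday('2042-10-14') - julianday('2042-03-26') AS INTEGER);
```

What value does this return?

5 days remain in March 2042 after the 26th (31 − 26).
Full months from April 2042 through September 2042 contribute their day counts.
Then 14 days into October 2042.
Total: 5 + 30 + 31 + 30 + 31 + 31 + 30 + 14 = 202.

202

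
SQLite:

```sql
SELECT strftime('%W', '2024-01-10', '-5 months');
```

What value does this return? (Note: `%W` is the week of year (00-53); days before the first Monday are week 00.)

First apply '-5 months': 2024-01-10 → 2023-08-10.
2023-08-10 is a Thursday. SQLite's %W counts Mondays since the year started; the result is 32.

32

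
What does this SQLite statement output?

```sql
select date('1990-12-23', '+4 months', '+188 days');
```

Adding +4 months to 1990-12-23 gives 1991-04-23.
Applying '+188 days' to 1991-04-23: counting 188 days forward gives 1991-10-28.

1991-10-28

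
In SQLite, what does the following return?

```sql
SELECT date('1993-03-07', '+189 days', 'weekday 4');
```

1993-09-16

Applying '+189 days' to 1993-03-07: counting 189 days forward gives 1993-09-12.
`weekday 4` advances to the next Thursday; 1993-09-12 is a Sunday, so it moves forward to 1993-09-16.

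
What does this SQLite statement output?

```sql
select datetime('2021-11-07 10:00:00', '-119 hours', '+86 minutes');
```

-119 hours from 2021-11-07 10:00:00 is 2021-11-02 11:00:00 (crosses midnight).
86 minutes = 1h 26m; +86 minutes from 2021-11-02 11:00:00 is 2021-11-02 12:26:00.

2021-11-02 12:26:00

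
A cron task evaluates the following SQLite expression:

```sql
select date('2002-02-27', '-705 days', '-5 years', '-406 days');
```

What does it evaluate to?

1994-02-11

Applying '-705 days' to 2002-02-27: counting 705 days back gives 2000-03-24.
Adding -5 years to 2000-03-24 gives 1995-03-24.
Applying '-406 days' to 1995-03-24: counting 406 days back gives 1994-02-11.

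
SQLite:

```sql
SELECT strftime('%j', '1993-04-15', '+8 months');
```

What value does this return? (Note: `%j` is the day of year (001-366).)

349

First apply '+8 months': 1993-04-15 → 1993-12-15.
Day-of-year for 1993-12-15: days since 1993-01-01 inclusive = 349, zero-padded to 349.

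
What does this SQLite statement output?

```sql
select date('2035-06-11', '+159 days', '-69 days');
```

Applying '+159 days' to 2035-06-11: counting 159 days forward gives 2035-11-17.
Applying '-69 days' to 2035-11-17: counting 69 days back gives 2035-09-09.

2035-09-09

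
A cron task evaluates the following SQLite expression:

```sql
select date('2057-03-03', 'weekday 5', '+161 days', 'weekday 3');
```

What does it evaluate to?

2057-08-22

`weekday 5` advances to the next Friday; 2057-03-03 is a Saturday, so it moves forward to 2057-03-09.
Applying '+161 days' to 2057-03-09: counting 161 days forward gives 2057-08-17.
`weekday 3` advances to the next Wednesday; 2057-08-17 is a Friday, so it moves forward to 2057-08-22.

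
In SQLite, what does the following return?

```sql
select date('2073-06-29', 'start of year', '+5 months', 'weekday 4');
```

`start of year` rewinds 2073-06-29 to 2073-01-01.
Adding +5 months to 2073-01-01 gives 2073-06-01.
`weekday 4` advances to the next Thursday; 2073-06-01 is already a Thursday, so it stays at 2073-06-01.

2073-06-01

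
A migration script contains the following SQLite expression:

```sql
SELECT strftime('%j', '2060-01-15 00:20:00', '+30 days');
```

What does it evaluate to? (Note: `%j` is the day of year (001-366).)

First apply '+30 days': 2060-01-15 00:20:00 → 2060-02-14 00:20:00.
Day-of-year for 2060-02-14: days since 2060-01-01 inclusive = 45, zero-padded to 045.

045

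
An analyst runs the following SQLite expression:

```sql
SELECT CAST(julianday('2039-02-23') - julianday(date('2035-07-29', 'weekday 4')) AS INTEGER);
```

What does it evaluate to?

`weekday 4` advances to the next Thursday; 2035-07-29 is a Sunday, so it moves forward to 2035-08-02.
29 days remain in August 2035 after the 2nd (31 − 2).
Full months from September 2035 through January 2039 contribute their day counts.
Then 23 days into February 2039.
Total: 29 + 30 + 31 + 30 + 31 + 31 + 29 + 31 + 30 + 31 + 30 + 31 + 31 + 30 + 31 + 30 + 31 + 31 + 28 + 31 + 30 + 31 + 30 + 31 + 31 + 30 + 31 + 30 + 31 + 31 + 28 + 31 + 30 + 31 + 30 + 31 + 31 + 30 + 31 + 30 + 31 + 31 + 23 = 1301.

1301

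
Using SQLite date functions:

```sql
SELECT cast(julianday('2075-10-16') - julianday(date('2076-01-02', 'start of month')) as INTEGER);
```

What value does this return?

-77

`start of month` rewinds 2076-01-02 to 2076-01-01.
15 days remain in October 2075 after the 16th (31 − 16).
November 2075: 30 days.
December 2075: 31 days.
Then 1 day into January 2076.
Total: 15 + 30 + 31 + 1 = 77.
The subtraction is earlier − later, so the result is −77 → -77.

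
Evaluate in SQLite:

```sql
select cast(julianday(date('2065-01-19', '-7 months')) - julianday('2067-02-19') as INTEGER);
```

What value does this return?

Adding -7 months to 2065-01-19 gives 2064-06-19.
11 days remain in June 2064 after the 19th (30 − 19).
Full months from July 2064 through January 2067 contribute their day counts.
Then 19 days into February 2067.
Total: 11 + 31 + 31 + 30 + 31 + 30 + 31 + 31 + 28 + 31 + 30 + 31 + 30 + 31 + 31 + 30 + 31 + 30 + 31 + 31 + 28 + 31 + 30 + 31 + 30 + 31 + 31 + 30 + 31 + 30 + 31 + 31 + 19 = 975.
The subtraction is earlier − later, so the result is −975 → -975.

-975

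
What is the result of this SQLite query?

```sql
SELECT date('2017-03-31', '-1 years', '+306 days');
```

2017-01-31

Adding -1 year to 2017-03-31 gives 2016-03-31.
Applying '+306 days' to 2016-03-31: counting 306 days forward gives 2017-01-31.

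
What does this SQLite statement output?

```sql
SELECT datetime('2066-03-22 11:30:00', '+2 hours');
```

+2 hours from 2066-03-22 11:30:00 is 2066-03-22 13:30:00.

2066-03-22 13:30:00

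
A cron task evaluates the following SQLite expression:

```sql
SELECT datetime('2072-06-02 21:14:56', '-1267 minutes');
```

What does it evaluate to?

2072-06-02 00:07:56

1267 minutes = 21h 7m; -1267 minutes from 2072-06-02 21:14:56 is 2072-06-02 00:07:56.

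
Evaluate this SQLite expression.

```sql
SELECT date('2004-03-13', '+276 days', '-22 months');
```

2003-02-14

Applying '+276 days' to 2004-03-13: counting 276 days forward gives 2004-12-14.
Adding -22 months to 2004-12-14 gives 2003-02-14.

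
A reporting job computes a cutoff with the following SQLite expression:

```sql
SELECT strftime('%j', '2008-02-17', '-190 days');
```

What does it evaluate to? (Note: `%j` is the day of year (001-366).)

First apply '-190 days': 2008-02-17 → 2007-08-11.
Day-of-year for 2007-08-11: days since 2007-01-01 inclusive = 223, zero-padded to 223.

223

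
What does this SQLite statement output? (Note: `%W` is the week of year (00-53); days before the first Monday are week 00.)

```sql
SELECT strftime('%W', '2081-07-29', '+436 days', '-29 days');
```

First apply '+436 days', '-29 days': 2081-07-29 → 2082-09-09.
2082-09-09 is a Wednesday. SQLite's %W counts Mondays since the year started; the result is 36.

36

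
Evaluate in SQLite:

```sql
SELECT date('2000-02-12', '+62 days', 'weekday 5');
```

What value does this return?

Applying '+62 days' to 2000-02-12: counting 62 days forward gives 2000-04-14.
`weekday 5` advances to the next Friday; 2000-04-14 is already a Friday, so it stays at 2000-04-14.

2000-04-14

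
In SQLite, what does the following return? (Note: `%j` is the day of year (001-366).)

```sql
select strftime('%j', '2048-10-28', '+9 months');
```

209

First apply '+9 months': 2048-10-28 → 2049-07-28.
Day-of-year for 2049-07-28: days since 2049-01-01 inclusive = 209, zero-padded to 209.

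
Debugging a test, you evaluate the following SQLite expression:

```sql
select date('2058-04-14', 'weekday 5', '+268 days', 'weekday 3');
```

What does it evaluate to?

`weekday 5` advances to the next Friday; 2058-04-14 is a Sunday, so it moves forward to 2058-04-19.
Applying '+268 days' to 2058-04-19: counting 268 days forward gives 2059-01-12.
`weekday 3` advances to the next Wednesday; 2059-01-12 is a Sunday, so it moves forward to 2059-01-15.

2059-01-15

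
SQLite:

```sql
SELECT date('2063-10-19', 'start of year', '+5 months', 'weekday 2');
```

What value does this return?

`start of year` rewinds 2063-10-19 to 2063-01-01.
Adding +5 months to 2063-01-01 gives 2063-06-01.
`weekday 2` advances to the next Tuesday; 2063-06-01 is a Friday, so it moves forward to 2063-06-05.

2063-06-05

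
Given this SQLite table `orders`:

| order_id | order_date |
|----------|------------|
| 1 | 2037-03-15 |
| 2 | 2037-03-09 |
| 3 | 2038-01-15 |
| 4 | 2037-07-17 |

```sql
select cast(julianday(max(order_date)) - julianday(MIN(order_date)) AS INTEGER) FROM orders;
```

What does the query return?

312

MIN = 2037-03-09, MAX = 2038-01-15.
22 days remain in March 2037 after the 9th (31 − 9).
Full months from April 2037 through December 2037 contribute their day counts.
Then 15 days into January 2038.
Total: 22 + 30 + 31 + 30 + 31 + 31 + 30 + 31 + 30 + 31 + 15 = 312.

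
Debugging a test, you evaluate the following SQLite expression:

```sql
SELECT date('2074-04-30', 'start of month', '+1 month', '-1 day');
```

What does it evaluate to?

2074-04-30

`start of month` rewinds 2074-04-30 to 2074-04-01.
Adding +1 month to 2074-04-01 gives 2074-05-01.
Going back 1 day from 2074-05-01 reaches 2074-04-30 (last day of April, 30 days).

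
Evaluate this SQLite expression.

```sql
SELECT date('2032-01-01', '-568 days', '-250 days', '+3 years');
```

2032-10-05

Applying '-568 days' to 2032-01-01: counting 568 days back gives 2030-06-12.
Applying '-250 days' to 2030-06-12: counting 250 days back gives 2029-10-05.
Adding +3 years to 2029-10-05 gives 2032-10-05.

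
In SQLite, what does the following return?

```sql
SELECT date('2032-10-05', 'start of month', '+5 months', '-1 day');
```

2033-02-28

`start of month` rewinds 2032-10-05 to 2032-10-01.
Adding +5 months to 2032-10-01 gives 2033-03-01.
Going back 1 day from 2033-03-01 reaches 2033-02-28 (last day of February, 28 days).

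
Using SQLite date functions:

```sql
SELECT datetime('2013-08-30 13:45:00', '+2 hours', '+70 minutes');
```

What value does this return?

2013-08-30 16:55:00

+2 hours from 2013-08-30 13:45:00 is 2013-08-30 15:45:00.
70 minutes = 1h 10m; +70 minutes from 2013-08-30 15:45:00 is 2013-08-30 16:55:00.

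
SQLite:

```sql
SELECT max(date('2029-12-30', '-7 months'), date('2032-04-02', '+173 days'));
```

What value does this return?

date('2029-12-30', '-7 months') → 2029-05-30.
date('2032-04-02', '+173 days') → 2032-09-22.
Later of the two is 2032-09-22.

2032-09-22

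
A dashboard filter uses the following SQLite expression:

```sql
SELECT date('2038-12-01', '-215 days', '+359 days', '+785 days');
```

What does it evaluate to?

Applying '-215 days' to 2038-12-01: counting 215 days back gives 2038-04-30.
Applying '+359 days' to 2038-04-30: counting 359 days forward gives 2039-04-24.
Applying '+785 days' to 2039-04-24: counting 785 days forward gives 2041-06-17.

2041-06-17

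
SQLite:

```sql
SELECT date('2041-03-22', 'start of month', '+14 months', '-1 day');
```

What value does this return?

`start of month` rewinds 2041-03-22 to 2041-03-01.
Adding +14 months to 2041-03-01 gives 2042-05-01.
Going back 1 day from 2042-05-01 reaches 2042-04-30 (last day of April, 30 days).

2042-04-30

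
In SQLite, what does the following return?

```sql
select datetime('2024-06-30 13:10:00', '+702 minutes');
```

702 minutes = 11h 42m; +702 minutes from 2024-06-30 13:10:00 is 2024-07-01 00:52:00 (crosses midnight).

2024-07-01 00:52:00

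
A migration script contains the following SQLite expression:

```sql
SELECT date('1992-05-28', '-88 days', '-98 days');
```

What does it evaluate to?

1991-11-24

Applying '-88 days' to 1992-05-28: counting 88 days back gives 1992-03-01.
Applying '-98 days' to 1992-03-01: counting 98 days back gives 1991-11-24.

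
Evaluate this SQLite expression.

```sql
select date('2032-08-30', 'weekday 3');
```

2032-09-01

`weekday 3` advances to the next Wednesday; 2032-08-30 is a Monday, so it moves forward to 2032-09-01.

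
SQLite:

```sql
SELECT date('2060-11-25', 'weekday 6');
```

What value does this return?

`weekday 6` advances to the next Saturday; 2060-11-25 is a Thursday, so it moves forward to 2060-11-27.

2060-11-27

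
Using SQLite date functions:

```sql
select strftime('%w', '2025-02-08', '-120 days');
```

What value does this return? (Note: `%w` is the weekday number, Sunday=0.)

5

First apply '-120 days': 2025-02-08 → 2024-10-11.
2024-10-11 is a Friday; with Sunday=0 that is 5.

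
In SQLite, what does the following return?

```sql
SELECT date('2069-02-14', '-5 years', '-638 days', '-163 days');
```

2061-12-05

Adding -5 years to 2069-02-14 gives 2064-02-14.
Applying '-638 days' to 2064-02-14: counting 638 days back gives 2062-05-17.
Applying '-163 days' to 2062-05-17: counting 163 days back gives 2061-12-05.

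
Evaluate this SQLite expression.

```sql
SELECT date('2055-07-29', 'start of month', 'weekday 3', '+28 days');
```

`start of month` rewinds 2055-07-29 to 2055-07-01.
`weekday 3` advances to the next Wednesday; 2055-07-01 is a Thursday, so it moves forward to 2055-07-07.
July 2055 has 31 days; 24 remain after the 7th, so 25 days reach 2055-08-01.
Advancing 3 more days within August lands on 2055-08-04.

2055-08-04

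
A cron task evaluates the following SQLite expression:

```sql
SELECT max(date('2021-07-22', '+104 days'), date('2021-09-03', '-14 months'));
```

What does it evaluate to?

2021-11-03

date('2021-07-22', '+104 days') → 2021-11-03.
date('2021-09-03', '-14 months') → 2020-07-03.
Later of the two is 2021-11-03.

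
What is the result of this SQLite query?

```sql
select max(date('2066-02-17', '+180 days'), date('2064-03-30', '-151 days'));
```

2066-08-16

date('2066-02-17', '+180 days') → 2066-08-16.
date('2064-03-30', '-151 days') → 2063-10-31.
Later of the two is 2066-08-16.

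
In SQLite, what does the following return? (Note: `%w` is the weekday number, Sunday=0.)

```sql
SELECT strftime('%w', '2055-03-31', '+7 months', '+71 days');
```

First apply '+7 months', '+71 days': 2055-03-31 → 2056-01-10.
2056-01-10 is a Monday; with Sunday=0 that is 1.

1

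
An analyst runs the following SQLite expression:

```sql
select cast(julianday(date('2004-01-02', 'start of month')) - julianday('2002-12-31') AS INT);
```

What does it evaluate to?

366

`start of month` rewinds 2004-01-02 to 2004-01-01.
0 days remain in December 2002 after the 31st (31 − 31).
Full months from January 2003 through December 2003 contribute their day counts.
Then 1 day into January 2004.
Total: 0 + 31 + 28 + 31 + 30 + 31 + 30 + 31 + 31 + 30 + 31 + 30 + 31 + 1 = 366.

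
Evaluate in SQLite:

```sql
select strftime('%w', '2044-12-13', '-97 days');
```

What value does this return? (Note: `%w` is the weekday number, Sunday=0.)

3

First apply '-97 days': 2044-12-13 → 2044-09-07.
2044-09-07 is a Wednesday; with Sunday=0 that is 3.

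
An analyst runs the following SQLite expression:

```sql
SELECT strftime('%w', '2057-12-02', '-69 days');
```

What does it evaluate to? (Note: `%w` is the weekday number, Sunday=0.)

1

First apply '-69 days': 2057-12-02 → 2057-09-24.
2057-09-24 is a Monday; with Sunday=0 that is 1.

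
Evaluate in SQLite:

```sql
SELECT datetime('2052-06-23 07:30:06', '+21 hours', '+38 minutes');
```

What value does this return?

+21 hours from 2052-06-23 07:30:06 is 2052-06-24 04:30:06 (crosses midnight).
+38 minutes from 2052-06-24 04:30:06 is 2052-06-24 05:08:06.

2052-06-24 05:08:06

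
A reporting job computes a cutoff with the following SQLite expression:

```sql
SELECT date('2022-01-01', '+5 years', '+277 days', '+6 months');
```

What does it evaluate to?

Adding +5 years to 2022-01-01 gives 2027-01-01.
Applying '+277 days' to 2027-01-01: counting 277 days forward gives 2027-10-05.
Adding +6 months to 2027-10-05 gives 2028-04-05.

2028-04-05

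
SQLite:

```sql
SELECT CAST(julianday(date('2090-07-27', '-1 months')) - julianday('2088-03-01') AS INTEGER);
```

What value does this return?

848

Adding -1 month to 2090-07-27 gives 2090-06-27.
30 days remain in March 2088 after the 1st (31 − 1).
Full months from April 2088 through May 2090 contribute their day counts.
Then 27 days into June 2090.
Total: 30 + 30 + 31 + 30 + 31 + 31 + 30 + 31 + 30 + 31 + 31 + 28 + 31 + 30 + 31 + 30 + 31 + 31 + 30 + 31 + 30 + 31 + 31 + 28 + 31 + 30 + 31 + 27 = 848.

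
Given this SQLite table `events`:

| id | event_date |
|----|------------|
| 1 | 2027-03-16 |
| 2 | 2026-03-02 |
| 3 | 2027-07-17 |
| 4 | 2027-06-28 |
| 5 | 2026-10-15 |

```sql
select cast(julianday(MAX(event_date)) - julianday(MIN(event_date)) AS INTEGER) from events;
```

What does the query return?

MIN = 2026-03-02, MAX = 2027-07-17.
29 days remain in March 2026 after the 2nd (31 − 2).
Full months from April 2026 through June 2027 contribute their day counts.
Then 17 days into July 2027.
Total: 29 + 30 + 31 + 30 + 31 + 31 + 30 + 31 + 30 + 31 + 31 + 28 + 31 + 30 + 31 + 30 + 17 = 502.

502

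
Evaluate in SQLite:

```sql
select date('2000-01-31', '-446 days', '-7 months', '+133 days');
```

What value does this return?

1998-08-22

Applying '-446 days' to 2000-01-31: counting 446 days back gives 1998-11-11.
Adding -7 months to 1998-11-11 gives 1998-04-11.
Applying '+133 days' to 1998-04-11: counting 133 days forward gives 1998-08-22.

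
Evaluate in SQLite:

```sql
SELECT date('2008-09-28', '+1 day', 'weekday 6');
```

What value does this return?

2008-10-04

Advancing 1 more day within September lands on 2008-09-29.
`weekday 6` advances to the next Saturday; 2008-09-29 is a Monday, so it moves forward to 2008-10-04.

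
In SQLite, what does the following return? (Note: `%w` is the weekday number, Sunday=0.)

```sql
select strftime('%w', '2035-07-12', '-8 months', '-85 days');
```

6

First apply '-8 months', '-85 days': 2035-07-12 → 2034-08-19.
2034-08-19 is a Saturday; with Sunday=0 that is 6.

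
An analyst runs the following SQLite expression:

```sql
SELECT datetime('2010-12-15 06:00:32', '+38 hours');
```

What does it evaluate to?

+38 hours from 2010-12-15 06:00:32 is 2010-12-16 20:00:32 (crosses midnight).

2010-12-16 20:00:32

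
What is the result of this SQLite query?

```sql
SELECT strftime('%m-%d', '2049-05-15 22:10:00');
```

05-15

`%m-%d` extracts the month-day: 05-15.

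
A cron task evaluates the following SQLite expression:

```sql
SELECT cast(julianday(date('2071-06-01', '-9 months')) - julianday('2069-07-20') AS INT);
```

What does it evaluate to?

408

Adding -9 months to 2071-06-01 gives 2070-09-01.
11 days remain in July 2069 after the 20th (31 − 20).
Full months from August 2069 through August 2070 contribute their day counts.
Then 1 day into September 2070.
Total: 11 + 31 + 30 + 31 + 30 + 31 + 31 + 28 + 31 + 30 + 31 + 30 + 31 + 31 + 1 = 408.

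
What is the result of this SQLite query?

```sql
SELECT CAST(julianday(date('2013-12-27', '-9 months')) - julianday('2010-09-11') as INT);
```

928

Adding -9 months to 2013-12-27 gives 2013-03-27.
19 days remain in September 2010 after the 11th (30 − 11).
Full months from October 2010 through February 2013 contribute their day counts.
Then 27 days into March 2013.
Total: 19 + 31 + 30 + 31 + 31 + 28 + 31 + 30 + 31 + 30 + 31 + 31 + 30 + 31 + 30 + 31 + 31 + 29 + 31 + 30 + 31 + 30 + 31 + 31 + 30 + 31 + 30 + 31 + 31 + 28 + 27 = 928.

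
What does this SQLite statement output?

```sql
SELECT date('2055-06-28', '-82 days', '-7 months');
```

Applying '-82 days' to 2055-06-28: counting 82 days back gives 2055-04-07.
Adding -7 months to 2055-04-07 gives 2054-09-07.

2054-09-07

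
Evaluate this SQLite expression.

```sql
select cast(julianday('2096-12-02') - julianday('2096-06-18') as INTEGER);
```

12 days remain in June 2096 after the 18th (30 − 18).
July 2096: 31 days.
August 2096: 31 days.
September 2096: 30 days.
October 2096: 31 days.
November 2096: 30 days.
Then 2 days into December 2096.
Total: 12 + 31 + 31 + 30 + 31 + 30 + 2 = 167.

167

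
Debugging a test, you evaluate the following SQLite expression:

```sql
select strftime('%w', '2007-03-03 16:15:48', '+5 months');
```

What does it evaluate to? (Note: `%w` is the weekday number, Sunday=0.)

First apply '+5 months': 2007-03-03 16:15:48 → 2007-08-03 16:15:48.
2007-08-03 is a Friday; with Sunday=0 that is 5.

5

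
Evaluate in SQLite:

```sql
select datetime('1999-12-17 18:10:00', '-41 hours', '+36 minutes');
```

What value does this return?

-41 hours from 1999-12-17 18:10:00 is 1999-12-16 01:10:00 (crosses midnight).
+36 minutes from 1999-12-16 01:10:00 is 1999-12-16 01:46:00.

1999-12-16 01:46:00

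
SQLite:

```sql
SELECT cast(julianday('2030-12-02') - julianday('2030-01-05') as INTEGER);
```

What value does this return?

26 days remain in January 2030 after the 5th (31 − 5).
Full months from February 2030 through November 2030 contribute their day counts.
Then 2 days into December 2030.
Total: 26 + 28 + 31 + 30 + 31 + 30 + 31 + 31 + 30 + 31 + 30 + 2 = 331.

331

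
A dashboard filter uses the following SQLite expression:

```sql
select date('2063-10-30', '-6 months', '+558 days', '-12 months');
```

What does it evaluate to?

Adding -6 months to 2063-10-30 gives 2063-04-30.
Applying '+558 days' to 2063-04-30: counting 558 days forward gives 2064-11-08.
Adding -12 months to 2064-11-08 gives 2063-11-08.

2063-11-08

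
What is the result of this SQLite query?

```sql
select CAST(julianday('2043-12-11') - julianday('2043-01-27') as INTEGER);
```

318

4 days remain in January 2043 after the 27th (31 − 27).
Full months from February 2043 through November 2043 contribute their day counts.
Then 11 days into December 2043.
Total: 4 + 28 + 31 + 30 + 31 + 30 + 31 + 31 + 30 + 31 + 30 + 11 = 318.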